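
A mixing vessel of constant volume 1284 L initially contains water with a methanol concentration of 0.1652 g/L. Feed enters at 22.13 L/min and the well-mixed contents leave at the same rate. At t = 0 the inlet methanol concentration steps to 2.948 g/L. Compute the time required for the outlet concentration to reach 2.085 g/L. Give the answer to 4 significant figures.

Unsteady species balance (constant V, well mixed): V dC/dt = Q(C_in − C), so τ = V/Q = 58.0208 min.
C(t) = C_in + (C₀ − C_in) e^(−t/τ). Set C = 2.085 and solve for t:
e^(−t/τ) = (C − C_in)/(C₀ − C_in) = (2.085 − 2.948)/(0.1652 − 2.948) = 0.310119
t = −τ ln(…) = 58.0208 × 1.17080 = 67.9306 min.

67.93 min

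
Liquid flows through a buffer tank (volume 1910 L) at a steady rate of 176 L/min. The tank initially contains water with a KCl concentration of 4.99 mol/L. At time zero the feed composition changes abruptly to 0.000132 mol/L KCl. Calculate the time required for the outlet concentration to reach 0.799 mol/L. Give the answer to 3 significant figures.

Species balance: V dC/dt = Q(C_in − C) ⇒ τ = V/Q = 10.852 min.
C(t) = C_in + (C₀ − C_in) e^(−t/τ). Set C = 0.799 and solve for t:
e^(−t/τ) = (C − C_in)/(C₀ − C_in) = (0.799 − 0.000132)/(4.99 − 0.000132) = 0.16010
t = −τ ln(…) = 10.852 × 1.8320 = 19.881 min.

19.9 min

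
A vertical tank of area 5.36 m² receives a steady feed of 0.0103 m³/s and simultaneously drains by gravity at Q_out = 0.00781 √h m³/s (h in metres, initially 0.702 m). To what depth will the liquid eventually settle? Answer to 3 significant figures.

1.74 m

Accumulation of liquid (constant cross-section A): A dh/dt = Q_in − 0.00781 √h. At steady state dh/dt = 0:
Q_in = 0.00781 √h_ss ⇒ √h_ss = 0.0103/0.00781 = 1.3188.
h_ss = 1.3188² = 1.7393 m. (Since h₀ = 0.702 m < h_ss, the level will rise toward this value.)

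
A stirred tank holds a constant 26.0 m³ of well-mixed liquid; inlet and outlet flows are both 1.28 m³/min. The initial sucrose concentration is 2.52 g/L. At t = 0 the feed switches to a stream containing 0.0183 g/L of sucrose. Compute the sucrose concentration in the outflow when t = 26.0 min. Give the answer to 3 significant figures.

0.714 g/L

Mass balance on the solute (V constant): V dC/dt = Q(C_in − C).
Time constant τ = V/Q = 26.0/1.28 = 20.312 min.
Solution: C(t) = C_in + (C₀ − C_in) e^(−t/τ).
C(26.0) = 0.0183 + (2.52 − 0.0183)·e^(−26.0/20.312) = 0.0183 + (2.5017)·0.27804 = 0.71387 g/L.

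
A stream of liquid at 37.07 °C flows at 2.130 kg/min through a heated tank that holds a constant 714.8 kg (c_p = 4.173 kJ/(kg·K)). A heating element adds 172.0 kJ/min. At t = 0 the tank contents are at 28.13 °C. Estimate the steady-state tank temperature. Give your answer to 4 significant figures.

Energy balance: M c_p dT/dt = ṁ c_p (T_in − T) + 172.0.
At steady state dT/dt = 0 ⇒ T_ss = T_in + Q̇/(ṁ c_p) = 37.07 + 172.0/(2.130·4.173) = 56.4209 °C.

56.42 °C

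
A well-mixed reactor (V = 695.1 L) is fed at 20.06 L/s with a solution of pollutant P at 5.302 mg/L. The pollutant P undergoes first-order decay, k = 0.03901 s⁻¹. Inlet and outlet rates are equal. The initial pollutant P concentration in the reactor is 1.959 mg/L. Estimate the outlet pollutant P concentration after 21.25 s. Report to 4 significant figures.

2.185 mg/L

Species balance: V dC/dt = Q C_in − Q C − k V C.
dC/dt = (Q/V) C_in − (Q/V + k) C; effective rate a = Q/V + k = 0.0288592 + 0.03901 = 0.0678692 s⁻¹.
C_ss = Q C_in/(Q + kV) = 2.25450 mg/L; C(t) = C_ss + (C₀ − C_ss) e^(−a t).
C(21.25) = 2.25450 + (-0.295503)·e^(−0.0678692·21.25) = 2.25450 + (-0.295503)·0.236402 = 2.18465 mg/L.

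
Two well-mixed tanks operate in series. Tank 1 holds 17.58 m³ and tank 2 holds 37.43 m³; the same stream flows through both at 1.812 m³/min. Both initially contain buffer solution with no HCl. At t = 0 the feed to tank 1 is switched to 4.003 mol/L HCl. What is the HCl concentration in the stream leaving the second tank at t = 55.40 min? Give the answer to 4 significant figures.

3.498 mol/L

Time constants: τᵢ = Vᵢ/Q for each well-mixed tank.
τ₁ = 17.58/1.812 = 9.70199 min; τ₂ = 37.43/1.812 = 20.6567 min.
Tank 1: C₁ = C_in(1 − e^(−t/τ₁)). Tank 2 (τ₁ ≠ τ₂): C₂ = C_in[1 − (τ₁ e^(−t/τ₁) − τ₂ e^(−t/τ₂))/(τ₁ − τ₂)].
At t = 55.40: e^(−t/τ₁) = 0.00331211, e^(−t/τ₂) = 0.0684307.
C₂ = 4.003·[1 − (9.70199·0.00331211 − 20.6567·0.0684307)/(-10.9547)] = 4.003·0.873898 = 3.49821 mol/L.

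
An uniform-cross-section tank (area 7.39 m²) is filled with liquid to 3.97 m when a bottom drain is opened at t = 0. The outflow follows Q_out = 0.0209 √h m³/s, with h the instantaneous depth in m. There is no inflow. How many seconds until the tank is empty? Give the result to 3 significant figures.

1410 s

A dh/dt = −Q_out = −0.0209 √h.
This is separable: 2 d(√h)/dt = −0.0209/A, so √h = √h₀ − (0.0209/(2A)) t.
Set h = 0: 2√h₀ = (0.0209/A) t_empty ⇒ t_empty = 2A√h₀/0.0209.
t_empty = 2·7.39·√3.97/0.0209 = 14.780·1.9925/0.0209 = 1409.0 s.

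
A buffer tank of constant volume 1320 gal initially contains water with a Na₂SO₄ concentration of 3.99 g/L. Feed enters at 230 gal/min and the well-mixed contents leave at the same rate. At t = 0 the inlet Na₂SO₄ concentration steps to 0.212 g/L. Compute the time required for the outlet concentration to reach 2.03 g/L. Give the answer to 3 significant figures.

4.20 min

Species balance: V dC/dt = Q(C_in − C) ⇒ τ = V/Q = 5.7391 min.
C(t) = C_in + (C₀ − C_in) e^(−t/τ). Set C = 2.03 and solve for t:
e^(−t/τ) = (C − C_in)/(C₀ − C_in) = (2.03 − 0.212)/(3.99 − 0.212) = 0.48121
t = −τ ln(…) = 5.7391 × 0.73146 = 4.1979 min.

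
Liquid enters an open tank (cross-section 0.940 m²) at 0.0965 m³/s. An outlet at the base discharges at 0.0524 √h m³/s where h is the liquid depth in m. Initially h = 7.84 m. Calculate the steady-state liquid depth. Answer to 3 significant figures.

Level balance: A dh/dt = 0.0965 − 0.0524 √h. Setting dh/dt = 0:
Q_in = 0.0524 √h_ss ⇒ √h_ss = 0.0965/0.0524 = 1.8416.
h_ss = 1.8416² = 3.3915 m. (Since h₀ = 7.84 m > h_ss, the level will fall toward this value.)

3.39 m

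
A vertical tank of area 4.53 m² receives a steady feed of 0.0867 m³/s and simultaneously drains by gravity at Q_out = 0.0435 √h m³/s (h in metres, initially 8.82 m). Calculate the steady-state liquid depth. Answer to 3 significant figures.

3.97 m

Level balance: A dh/dt = 0.0867 − 0.0435 √h. Setting dh/dt = 0:
Q_in = 0.0435 √h_ss ⇒ √h_ss = 0.0867/0.0435 = 1.9931.
h_ss = 1.9931² = 3.9725 m. (Since h₀ = 8.82 m > h_ss, the level will fall toward this value.)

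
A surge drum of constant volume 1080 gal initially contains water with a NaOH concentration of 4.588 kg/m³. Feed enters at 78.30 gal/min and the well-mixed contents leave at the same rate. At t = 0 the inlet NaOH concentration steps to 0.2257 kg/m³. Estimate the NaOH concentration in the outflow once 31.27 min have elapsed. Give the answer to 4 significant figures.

Accumulation = in − out for the solute gives V dC/dt = Q(C_in − C).
Time constant τ = V/Q = 1080/78.30 = 13.7931 min.
Integrating: C(t) = C_in + (C₀ − C_in) e^(−t/τ).
C(31.27) = 0.2257 + (4.588 − 0.2257)·e^(−31.27/13.7931) = 0.2257 + (4.36230)·0.103615 = 0.677699 kg/m³.

0.6777 kg/m³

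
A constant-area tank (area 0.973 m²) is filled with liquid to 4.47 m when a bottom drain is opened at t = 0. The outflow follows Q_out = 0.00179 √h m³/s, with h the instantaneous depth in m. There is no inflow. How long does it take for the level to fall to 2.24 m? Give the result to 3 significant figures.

A dh/dt = −Q_out = −0.00179 √h.
This is separable: 2 d(√h)/dt = −0.00179/A, so √h = √h₀ − (0.00179/(2A)) t.
t = 2A(√h₀ − √h)/0.00179 = 2·0.973·(√4.47 − √2.24)/0.00179
  = 1.9460 × (2.1142 − 1.4967) / 0.00179 = 671.40 s.

671 s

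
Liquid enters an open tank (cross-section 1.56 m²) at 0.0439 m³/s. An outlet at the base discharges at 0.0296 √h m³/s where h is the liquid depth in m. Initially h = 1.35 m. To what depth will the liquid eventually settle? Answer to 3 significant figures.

Accumulation of liquid (constant cross-section A): A dh/dt = Q_in − 0.0296 √h. At steady state dh/dt = 0:
Q_in = 0.0296 √h_ss ⇒ √h_ss = 0.0439/0.0296 = 1.4831.
h_ss = 1.4831² = 2.1996 m. (Since h₀ = 1.35 m < h_ss, the level will rise toward this value.)

2.20 m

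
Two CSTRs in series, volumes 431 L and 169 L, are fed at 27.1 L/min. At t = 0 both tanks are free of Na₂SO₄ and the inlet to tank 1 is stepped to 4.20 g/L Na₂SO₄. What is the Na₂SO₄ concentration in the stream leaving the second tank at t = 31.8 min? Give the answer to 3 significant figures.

3.28 g/L

Species balance on tank i: dCᵢ/dt = (Cᵢ₋₁ − Cᵢ)/τᵢ with τᵢ = Vᵢ/Q.
τ₁ = 431/27.1 = 15.904 min; τ₂ = 169/27.1 = 6.2362 min.
Solving the cascade with C₁(0)=C₂(0)=0 gives C₂(t) = C_in[1 − (τ₁ e^(−t/τ₁) − τ₂ e^(−t/τ₂))/(τ₁ − τ₂)].
At t = 31.8: e^(−t/τ₁) = 0.13540, e^(−t/τ₂) = 0.0061011.
C₂ = 4.20·[1 − (15.904·0.13540 − 6.2362·0.0061011)/(9.6679)] = 4.20·0.78119 = 3.2810 g/L.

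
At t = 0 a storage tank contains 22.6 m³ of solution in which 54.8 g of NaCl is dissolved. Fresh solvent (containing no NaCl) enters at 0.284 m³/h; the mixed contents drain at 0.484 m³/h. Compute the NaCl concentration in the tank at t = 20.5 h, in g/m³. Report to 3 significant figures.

Total volume: dV/dt = Q_in − Q_out = -0.20000 m³/h, so V(t) = 22.6 − 0.20000 t and V(20.5) = 18.500 m³.
Species balance (pure solvent in): dm/dt = −Q_out · m/V(t).
Separate: dm/m = −Q_out dt/V(t) ⇒ ln(m/m₀) = −(Q_out/(Q_in−Q_out)) ln(V/V₀).
m = m₀ (V₀/V)^(Q_out/(Q_in−Q_out)) = 54.8 × (22.6/18.500)^(-2.4200) = 33.759 g.
C = m/V = 33.759/18.500 = 1.8248 g/m³.

1.82 g/m³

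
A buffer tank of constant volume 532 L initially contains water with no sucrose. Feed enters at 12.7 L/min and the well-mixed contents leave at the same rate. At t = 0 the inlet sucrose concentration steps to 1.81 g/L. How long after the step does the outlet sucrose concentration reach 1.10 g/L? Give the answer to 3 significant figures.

39.2 min

Unsteady species balance (constant V, well mixed): V dC/dt = Q(C_in − C), so τ = V/Q = 41.890 min.
C(t) = C_in + (C₀ − C_in) e^(−t/τ). Set C = 1.10 and solve for t:
e^(−t/τ) = (C − C_in)/(C₀ − C_in) = (1.10 − 1.81)/(0 − 1.81) = 0.39227
t = −τ ln(…) = 41.890 × 0.93582 = 39.201 min.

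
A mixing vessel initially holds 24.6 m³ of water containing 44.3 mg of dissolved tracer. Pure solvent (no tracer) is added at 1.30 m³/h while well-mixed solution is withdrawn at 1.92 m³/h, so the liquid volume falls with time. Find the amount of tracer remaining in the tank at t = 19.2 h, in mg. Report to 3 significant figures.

Total volume: dV/dt = Q_in − Q_out = -0.62000 m³/h, so V(t) = 24.6 − 0.62000 t and V(19.2) = 12.696 m³.
No tracer enters, so dm/dt = −Q_out · (m/V).
Separate: dm/m = −Q_out dt/V(t) ⇒ ln(m/m₀) = −(Q_out/(Q_in−Q_out)) ln(V/V₀).
m = m₀ (V₀/V)^(Q_out/(Q_in−Q_out)) = 44.3 × (24.6/12.696)^(-3.0968) = 5.7121 mg.

5.71 mg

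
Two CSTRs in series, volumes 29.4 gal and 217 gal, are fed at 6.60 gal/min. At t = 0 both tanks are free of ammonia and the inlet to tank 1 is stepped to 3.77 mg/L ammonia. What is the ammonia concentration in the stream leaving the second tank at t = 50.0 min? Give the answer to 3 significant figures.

Species balance on tank i: dCᵢ/dt = (Cᵢ₋₁ − Cᵢ)/τᵢ with τᵢ = Vᵢ/Q.
τ₁ = 29.4/6.60 = 4.4545 min; τ₂ = 217/6.60 = 32.879 min.
Tank 1: C₁ = C_in(1 − e^(−t/τ₁)). Tank 2 (τ₁ ≠ τ₂): C₂ = C_in[1 − (τ₁ e^(−t/τ₁) − τ₂ e^(−t/τ₂))/(τ₁ − τ₂)].
At t = 50.0: e^(−t/τ₁) = 1.3343e-05, e^(−t/τ₂) = 0.21855.
C₂ = 3.77·[1 − (4.4545·1.3343e-05 − 32.879·0.21855)/(-28.424)] = 3.77·0.74720 = 2.8169 mg/L.

2.82 mg/L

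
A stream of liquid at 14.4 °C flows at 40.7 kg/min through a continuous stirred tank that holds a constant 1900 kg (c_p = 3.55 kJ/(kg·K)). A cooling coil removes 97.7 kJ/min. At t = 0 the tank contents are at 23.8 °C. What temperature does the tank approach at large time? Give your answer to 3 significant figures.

M c_p dT/dt = ṁ c_p (T_in − T) − Q̇.
At steady state dT/dt = 0 ⇒ T_ss = T_in − Q̇/(ṁ c_p) = 14.4 − 97.7/(40.7·3.55) = 13.724 °C.

13.7 °C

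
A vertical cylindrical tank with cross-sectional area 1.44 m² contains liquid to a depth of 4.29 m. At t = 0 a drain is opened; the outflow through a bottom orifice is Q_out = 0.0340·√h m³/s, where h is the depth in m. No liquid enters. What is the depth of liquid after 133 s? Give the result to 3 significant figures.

With no inflow, A dh/dt = −0.0340 √h.
This is separable: 2 d(√h)/dt = −0.0340/A, so √h = √h₀ − (0.0340/(2A)) t.
√h = √4.29 − 0.0340·133/(2·1.44) = 2.0712 − 1.5701 = 0.50109.
h = 0.50109² = 0.25109 m.

0.251 m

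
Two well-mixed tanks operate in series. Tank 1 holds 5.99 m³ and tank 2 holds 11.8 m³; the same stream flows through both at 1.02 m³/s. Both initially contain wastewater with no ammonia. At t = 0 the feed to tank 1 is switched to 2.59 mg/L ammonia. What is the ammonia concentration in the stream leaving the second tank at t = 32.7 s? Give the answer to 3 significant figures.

2.29 mg/L

Each tank obeys Vᵢ dCᵢ/dt = Q(Cᵢ₋₁ − Cᵢ), so τᵢ = Vᵢ/Q.
τ₁ = 5.99/1.02 = 5.8725 s; τ₂ = 11.8/1.02 = 11.569 s.
Solving the cascade with C₁(0)=C₂(0)=0 gives C₂(t) = C_in[1 − (τ₁ e^(−t/τ₁) − τ₂ e^(−t/τ₂))/(τ₁ − τ₂)].
At t = 32.7: e^(−t/τ₁) = 0.0038170, e^(−t/τ₂) = 0.059213.
C₂ = 2.59·[1 − (5.8725·0.0038170 − 11.569·0.059213)/(-5.6961)] = 2.59·0.88367 = 2.2887 mg/L.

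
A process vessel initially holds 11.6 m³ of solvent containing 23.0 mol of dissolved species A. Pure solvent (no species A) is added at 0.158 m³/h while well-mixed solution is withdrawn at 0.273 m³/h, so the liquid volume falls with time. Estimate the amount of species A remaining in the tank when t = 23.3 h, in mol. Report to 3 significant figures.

12.3 mol

Let m(t) be the amount of species A. Volume: V(t) = V₀ + (Q_in − Q_out) t = 11.6 − 0.11500 t; V(23.3) = 8.9205 m³.
No species A enters, so dm/dt = −Q_out · (m/V).
Separate: dm/m = −Q_out dt/V(t) ⇒ ln(m/m₀) = −(Q_out/(Q_in−Q_out)) ln(V/V₀).
m = m₀ (V₀/V)^(Q_out/(Q_in−Q_out)) = 23.0 × (11.6/8.9205)^(-2.3739) = 12.329 mol.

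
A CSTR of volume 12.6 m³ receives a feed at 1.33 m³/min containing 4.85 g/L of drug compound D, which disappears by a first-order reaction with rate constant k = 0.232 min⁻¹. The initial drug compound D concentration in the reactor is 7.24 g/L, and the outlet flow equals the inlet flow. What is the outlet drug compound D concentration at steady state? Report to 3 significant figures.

1.52 g/L

Accumulation = in − out − consumed: V dC/dt = Q C_in − Q C − k V C.
Steady state (dC/dt = 0): C_ss = Q C_in/(Q + kV) = C_in/(1 + kV/Q).
C_ss = 1.33·4.85/(1.33 + 0.232·12.6) = 6.4505/4.2532 = 1.5166 g/L.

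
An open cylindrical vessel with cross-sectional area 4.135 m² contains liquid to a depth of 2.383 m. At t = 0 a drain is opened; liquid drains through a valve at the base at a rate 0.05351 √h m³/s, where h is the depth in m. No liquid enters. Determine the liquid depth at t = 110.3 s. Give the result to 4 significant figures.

A dh/dt = −Q_out = −0.05351 √h.
This is separable: 2 d(√h)/dt = −0.05351/A, so √h = √h₀ − (0.05351/(2A)) t.
√h = √2.383 − 0.05351·110.3/(2·4.135) = 1.54370 − 0.713682 = 0.830015.
h = 0.830015² = 0.688924 m.

0.6889 m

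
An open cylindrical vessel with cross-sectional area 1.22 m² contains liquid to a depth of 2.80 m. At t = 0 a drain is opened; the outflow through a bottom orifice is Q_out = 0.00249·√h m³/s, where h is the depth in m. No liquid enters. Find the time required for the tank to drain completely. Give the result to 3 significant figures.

With no inflow, A dh/dt = −0.00249 √h.
∫ h^(−1/2) dh = −(0.00249/A) ∫ dt, giving 2√h = 2√h₀ − (0.00249/A) t.
Set h = 0: 2√h₀ = (0.00249/A) t_empty ⇒ t_empty = 2A√h₀/0.00249.
t_empty = 2·1.22·√2.80/0.00249 = 2.4400·1.6733/0.00249 = 1639.7 s.

1640 s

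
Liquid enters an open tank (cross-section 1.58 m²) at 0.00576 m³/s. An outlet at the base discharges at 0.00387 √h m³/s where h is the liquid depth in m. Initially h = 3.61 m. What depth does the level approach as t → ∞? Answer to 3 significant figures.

Volume balance on the tank: A dh/dt = Q_in − 0.00387 √h. At steady state dh/dt = 0:
Q_in = 0.00387 √h_ss ⇒ √h_ss = 0.00576/0.00387 = 1.4884.
h_ss = 1.4884² = 2.2153 m. (Since h₀ = 3.61 m > h_ss, the level will fall toward this value.)

2.22 m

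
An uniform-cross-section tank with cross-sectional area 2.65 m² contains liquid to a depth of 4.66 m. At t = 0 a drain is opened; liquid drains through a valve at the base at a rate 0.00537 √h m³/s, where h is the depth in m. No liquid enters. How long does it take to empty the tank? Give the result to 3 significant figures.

2130 s

Unsteady balance on liquid volume: A dh/dt = −0.00537 √h.
Separate and integrate: 2(√h − √h₀) = −(0.00537/A) t.
Set h = 0: 2√h₀ = (0.00537/A) t_empty ⇒ t_empty = 2A√h₀/0.00537.
t_empty = 2·2.65·√4.66/0.00537 = 5.3000·2.1587/0.00537 = 2130.6 s.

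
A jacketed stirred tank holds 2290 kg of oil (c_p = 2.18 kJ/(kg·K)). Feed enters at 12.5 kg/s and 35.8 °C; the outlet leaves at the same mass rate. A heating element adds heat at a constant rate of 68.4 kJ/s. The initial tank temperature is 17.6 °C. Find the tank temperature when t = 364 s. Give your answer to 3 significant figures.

35.5 °C

M c_p dT/dt = ṁ c_p (T_in − T) + Q̇.
τ = M/ṁ = 183.20 s; T_ss = T_in + Q̇/(ṁ c_p) = 35.8 + 68.4/(12.5·2.18) = 38.310 °C.
Solution: T(t) = T_ss + (T₀ − T_ss) e^(−t/τ).
T(364) = 38.310 + (-20.710)·e^(−364/183.20) = 38.310 + (-20.710)·0.13712 = 35.470 °C.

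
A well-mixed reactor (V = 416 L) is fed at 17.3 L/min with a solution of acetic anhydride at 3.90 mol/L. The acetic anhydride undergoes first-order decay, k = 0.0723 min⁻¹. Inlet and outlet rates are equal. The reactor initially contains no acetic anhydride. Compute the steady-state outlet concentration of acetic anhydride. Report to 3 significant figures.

V dC/dt = Q(C_in − C) − k V C.
Steady state (dC/dt = 0): C_ss = Q C_in/(Q + kV) = C_in/(1 + kV/Q).
C_ss = 17.3·3.90/(17.3 + 0.0723·416) = 67.470/47.377 = 1.4241 mol/L.

1.42 mol/L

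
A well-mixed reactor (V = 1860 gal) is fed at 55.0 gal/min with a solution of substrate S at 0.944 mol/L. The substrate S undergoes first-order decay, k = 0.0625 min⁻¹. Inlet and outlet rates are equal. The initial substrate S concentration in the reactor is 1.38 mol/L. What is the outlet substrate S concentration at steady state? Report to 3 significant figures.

Accumulation = in − out − consumed: V dC/dt = Q C_in − Q C − k V C.
Steady state (dC/dt = 0): C_ss = Q C_in/(Q + kV) = C_in/(1 + kV/Q).
C_ss = 55.0·0.944/(55.0 + 0.0625·1860) = 51.920/171.25 = 0.30318 mol/L.

0.303 mol/L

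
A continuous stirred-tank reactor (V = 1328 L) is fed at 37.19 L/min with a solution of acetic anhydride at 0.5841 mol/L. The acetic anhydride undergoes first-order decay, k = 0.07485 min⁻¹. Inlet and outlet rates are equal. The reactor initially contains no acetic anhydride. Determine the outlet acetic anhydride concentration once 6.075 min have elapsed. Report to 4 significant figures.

Species balance: V dC/dt = Q C_in − Q C − k V C.
dC/dt = (Q/V) C_in − (Q/V + k) C; effective rate a = Q/V + k = 0.0280045 + 0.07485 = 0.102855 min⁻¹.
C_ss = Q C_in/(Q + kV) = 0.159035 mol/L; C(t) = C_ss + (C₀ − C_ss) e^(−a t).
C(6.075) = 0.159035 + (-0.159035)·e^(−0.102855·6.075) = 0.159035 + (-0.159035)·0.535346 = 0.0738960 mol/L.

0.07390 mol/L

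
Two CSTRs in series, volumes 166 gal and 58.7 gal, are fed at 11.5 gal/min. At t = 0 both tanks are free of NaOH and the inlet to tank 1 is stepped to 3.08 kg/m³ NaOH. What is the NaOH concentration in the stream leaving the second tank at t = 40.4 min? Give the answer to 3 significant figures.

2.79 kg/m³

Species balance on tank i: dCᵢ/dt = (Cᵢ₋₁ − Cᵢ)/τᵢ with τᵢ = Vᵢ/Q.
τ₁ = 166/11.5 = 14.435 min; τ₂ = 58.7/11.5 = 5.1043 min.
Tank 1: C₁ = C_in(1 − e^(−t/τ₁)). Tank 2 (τ₁ ≠ τ₂): C₂ = C_in[1 − (τ₁ e^(−t/τ₁) − τ₂ e^(−t/τ₂))/(τ₁ − τ₂)].
At t = 40.4: e^(−t/τ₁) = 0.060883, e^(−t/τ₂) = 0.00036529.
C₂ = 3.08·[1 − (14.435·0.060883 − 5.1043·0.00036529)/(9.3304)] = 3.08·0.90601 = 2.7905 kg/m³.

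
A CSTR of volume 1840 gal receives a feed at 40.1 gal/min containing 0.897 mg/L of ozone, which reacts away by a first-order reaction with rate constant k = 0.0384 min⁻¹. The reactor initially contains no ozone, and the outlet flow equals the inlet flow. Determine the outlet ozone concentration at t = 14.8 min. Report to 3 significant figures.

V dC/dt = Q(C_in − C) − k V C.
dC/dt = (Q/V) C_in − (Q/V + k) C; effective rate a = Q/V + k = 0.021793 + 0.0384 = 0.060193 min⁻¹.
C_ss = Q C_in/(Q + kV) = 0.32477 mg/L; C(t) = C_ss + (C₀ − C_ss) e^(−a t).
C(14.8) = 0.32477 + (-0.32477)·e^(−0.060193·14.8) = 0.32477 + (-0.32477)·0.41030 = 0.19151 mg/L.

0.192 mg/L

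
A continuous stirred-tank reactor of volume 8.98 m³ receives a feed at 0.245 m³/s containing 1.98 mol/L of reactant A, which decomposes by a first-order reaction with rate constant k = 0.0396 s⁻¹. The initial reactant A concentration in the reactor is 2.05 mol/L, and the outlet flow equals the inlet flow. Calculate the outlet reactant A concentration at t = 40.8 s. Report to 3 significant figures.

Species balance: V dC/dt = Q C_in − Q C − k V C.
dC/dt = (Q/V) C_in − (Q/V + k) C; effective rate a = Q/V + k = 0.027283 + 0.0396 = 0.066883 s⁻¹.
C_ss = Q C_in/(Q + kV) = 0.80768 mol/L; C(t) = C_ss + (C₀ − C_ss) e^(−a t).
C(40.8) = 0.80768 + (1.2423)·e^(−0.066883·40.8) = 0.80768 + (1.2423)·0.065296 = 0.88880 mol/L.

0.889 mol/L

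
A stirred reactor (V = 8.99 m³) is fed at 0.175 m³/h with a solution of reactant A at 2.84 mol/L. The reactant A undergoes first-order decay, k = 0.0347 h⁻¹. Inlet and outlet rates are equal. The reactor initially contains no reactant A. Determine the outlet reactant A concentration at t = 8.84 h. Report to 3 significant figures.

Species balance: V dC/dt = Q C_in − Q C − k V C.
This is linear with rate a = Q/V + k = 0.054166 h⁻¹.
C_ss = Q C_in/(Q + kV) = 1.0206 mol/L; C(t) = C_ss + (C₀ − C_ss) e^(−a t).
C(8.84) = 1.0206 + (-1.0206)·e^(−0.054166·8.84) = 1.0206 + (-1.0206)·0.61951 = 0.38834 mol/L.

0.388 mol/L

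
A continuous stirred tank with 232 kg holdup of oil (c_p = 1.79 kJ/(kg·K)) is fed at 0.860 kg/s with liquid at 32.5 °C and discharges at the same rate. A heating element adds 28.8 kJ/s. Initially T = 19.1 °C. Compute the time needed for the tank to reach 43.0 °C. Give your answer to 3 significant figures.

368 s

M c_p dT/dt = ṁ c_p (T_in − T) + Q̇.
τ = M/ṁ = 269.77 s; T_ss = T_in + Q̇/(ṁ c_p) = 51.209 °C.
T(t) = T_ss + (T₀ − T_ss) e^(−t/τ). Set T = 43.0:
e^(−t/τ) = (43.0 − 51.209)/(19.1 − 51.209) = 0.25565
t = −269.77 · ln(0.25565) = 367.95 s.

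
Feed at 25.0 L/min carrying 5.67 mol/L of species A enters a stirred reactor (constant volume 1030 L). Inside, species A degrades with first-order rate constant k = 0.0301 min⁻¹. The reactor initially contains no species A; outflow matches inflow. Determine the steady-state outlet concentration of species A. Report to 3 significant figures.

V dC/dt = Q(C_in − C) − k V C.
At steady state: 0 = Q C_in − (Q + kV) C_ss, so C_ss = Q C_in/(Q + kV).
C_ss = 25.0·5.67/(25.0 + 0.0301·1030) = 141.75/56.003 = 2.5311 mol/L.

2.53 mol/L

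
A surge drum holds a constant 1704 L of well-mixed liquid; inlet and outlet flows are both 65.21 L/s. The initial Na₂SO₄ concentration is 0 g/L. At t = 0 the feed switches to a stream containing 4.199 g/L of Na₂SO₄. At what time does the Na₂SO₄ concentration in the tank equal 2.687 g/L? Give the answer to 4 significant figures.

Species balance: V dC/dt = Q(C_in − C) ⇒ τ = V/Q = 26.1310 s.
C(t) = C_in + (C₀ − C_in) e^(−t/τ). Set C = 2.687 and solve for t:
e^(−t/τ) = (C − C_in)/(C₀ − C_in) = (2.687 − 4.199)/(0 − 4.199) = 0.360086
t = −τ ln(…) = 26.1310 × 1.02141 = 26.6905 s.

26.69 s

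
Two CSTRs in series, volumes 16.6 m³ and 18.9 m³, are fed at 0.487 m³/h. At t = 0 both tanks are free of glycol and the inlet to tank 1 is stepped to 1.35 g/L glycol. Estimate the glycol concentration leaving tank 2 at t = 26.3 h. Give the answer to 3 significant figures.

0.221 g/L

Species balance on tank i: dCᵢ/dt = (Cᵢ₋₁ − Cᵢ)/τᵢ with τᵢ = Vᵢ/Q.
τ₁ = 16.6/0.487 = 34.086 h; τ₂ = 18.9/0.487 = 38.809 h.
Solving the cascade with C₁(0)=C₂(0)=0 gives C₂(t) = C_in[1 − (τ₁ e^(−t/τ₁) − τ₂ e^(−t/τ₂))/(τ₁ − τ₂)].
At t = 26.3: e^(−t/τ₁) = 0.46229, e^(−t/τ₂) = 0.50780.
C₂ = 1.35·[1 − (34.086·0.46229 − 38.809·0.50780)/(-4.7228)] = 1.35·0.16375 = 0.22106 g/L.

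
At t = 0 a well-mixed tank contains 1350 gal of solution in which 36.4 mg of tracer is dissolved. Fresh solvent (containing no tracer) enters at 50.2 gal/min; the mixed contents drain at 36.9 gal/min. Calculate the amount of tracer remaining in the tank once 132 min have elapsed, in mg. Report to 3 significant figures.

3.61 mg

Let m(t) be the amount of tracer. Volume: V(t) = V₀ + (Q_in − Q_out) t = 1350 + 13.300 t; V(132) = 3105.6 gal.
Species balance (pure solvent in): dm/dt = −Q_out · m/V(t).
dm/m = −Q_out dt/(V₀ + 13.300 t); integrating gives ln(m/m₀) = −(Q_out/(Q_in−Q_out)) ln(V/V₀).
m = m₀ (V₀/V)^(Q_out/(Q_in−Q_out)) = 36.4 × (1350/3105.6)^(2.7744) = 3.6081 mg.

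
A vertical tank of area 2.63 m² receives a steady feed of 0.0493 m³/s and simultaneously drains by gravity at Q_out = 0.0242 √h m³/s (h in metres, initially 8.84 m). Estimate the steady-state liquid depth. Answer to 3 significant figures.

Level balance: A dh/dt = 0.0493 − 0.0242 √h. Setting dh/dt = 0:
Q_in = 0.0242 √h_ss ⇒ √h_ss = 0.0493/0.0242 = 2.0372.
h_ss = 2.0372² = 4.1501 m. (Since h₀ = 8.84 m > h_ss, the level will fall toward this value.)

4.15 m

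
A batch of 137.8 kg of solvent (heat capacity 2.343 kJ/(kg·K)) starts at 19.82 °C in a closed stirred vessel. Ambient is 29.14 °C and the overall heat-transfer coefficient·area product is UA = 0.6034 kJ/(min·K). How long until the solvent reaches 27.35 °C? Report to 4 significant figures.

882.8 min

M c_p dT/dt = −UA(T − T_amb).
τ = M c_p/UA = 535.077 min; T_ss = T_amb = 29.1400 °C.
T(t) = T_ss + (T₀ − T_ss)e^(−t/τ); set T = 27.35:
t = −τ ln[(T − T_ss)/(T₀ − T_ss)] = −535.077 · ln(0.192060) = 882.849 min.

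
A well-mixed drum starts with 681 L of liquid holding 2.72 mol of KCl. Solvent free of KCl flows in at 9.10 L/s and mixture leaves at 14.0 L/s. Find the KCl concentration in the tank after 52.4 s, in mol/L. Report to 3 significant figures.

Let m(t) be the amount of KCl. Volume: V(t) = V₀ + (Q_in − Q_out) t = 681 − 4.9000 t; V(52.4) = 424.24 L.
Solute balance: dm/dt = 0 − Q_out C = −Q_out m/V(t).
dm/m = −Q_out dt/(V₀ − 4.9000 t); integrating gives ln(m/m₀) = −(Q_out/(Q_in−Q_out)) ln(V/V₀).
m = m₀ (V₀/V)^(Q_out/(Q_in−Q_out)) = 2.72 × (681/424.24)^(-2.8571) = 0.70360 mol.
C = m/V = 0.70360/424.24 = 0.0016585 mol/L.

0.00166 mol/L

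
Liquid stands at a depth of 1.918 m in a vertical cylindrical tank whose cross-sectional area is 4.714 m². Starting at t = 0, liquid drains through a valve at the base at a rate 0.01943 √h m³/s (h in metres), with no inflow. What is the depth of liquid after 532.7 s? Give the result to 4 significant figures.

0.08242 m

With no inflow, A dh/dt = −0.01943 √h.
This is separable: 2 d(√h)/dt = −0.01943/A, so √h = √h₀ − (0.01943/(2A)) t.
√h = √1.918 − 0.01943·532.7/(2·4.714) = 1.38492 − 1.09783 = 0.287087.
h = 0.287087² = 0.0824188 m.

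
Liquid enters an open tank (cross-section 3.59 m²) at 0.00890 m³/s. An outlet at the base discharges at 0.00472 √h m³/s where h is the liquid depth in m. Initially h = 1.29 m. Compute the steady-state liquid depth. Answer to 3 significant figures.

Level balance: A dh/dt = 0.00890 − 0.00472 √h. Setting dh/dt = 0:
Q_in = 0.00472 √h_ss ⇒ √h_ss = 0.00890/0.00472 = 1.8856.
h_ss = 1.8856² = 3.5555 m. (Since h₀ = 1.29 m < h_ss, the level will rise toward this value.)

3.56 m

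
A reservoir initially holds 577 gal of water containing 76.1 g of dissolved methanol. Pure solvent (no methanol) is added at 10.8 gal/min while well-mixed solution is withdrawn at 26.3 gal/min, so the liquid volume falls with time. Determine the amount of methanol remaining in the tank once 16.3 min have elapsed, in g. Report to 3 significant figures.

Total volume: dV/dt = Q_in − Q_out = -15.500 gal/min, so V(t) = 577 − 15.500 t and V(16.3) = 324.35 gal.
Species balance (pure solvent in): dm/dt = −Q_out · m/V(t).
Separate: dm/m = −Q_out dt/V(t) ⇒ ln(m/m₀) = −(Q_out/(Q_in−Q_out)) ln(V/V₀).
m = m₀ (V₀/V)^(Q_out/(Q_in−Q_out)) = 76.1 × (577/324.35)^(-1.6968) = 28.636 g.

28.6 g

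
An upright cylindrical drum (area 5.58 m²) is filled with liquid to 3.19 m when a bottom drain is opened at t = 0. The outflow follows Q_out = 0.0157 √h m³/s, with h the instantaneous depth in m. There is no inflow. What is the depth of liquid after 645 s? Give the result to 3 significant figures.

A dh/dt = −Q_out = −0.0157 √h.
Separate and integrate: 2(√h − √h₀) = −(0.0157/A) t.
√h = √3.19 − 0.0157·645/(2·5.58) = 1.7861 − 0.90739 = 0.87866.
h = 0.87866² = 0.77205 m.

0.772 m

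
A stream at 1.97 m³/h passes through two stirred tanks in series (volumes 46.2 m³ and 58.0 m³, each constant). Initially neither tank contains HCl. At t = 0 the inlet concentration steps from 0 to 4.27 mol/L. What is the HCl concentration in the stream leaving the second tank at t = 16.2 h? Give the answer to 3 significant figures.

0.543 mol/L

Time constants: τᵢ = Vᵢ/Q for each well-mixed tank.
τ₁ = 46.2/1.97 = 23.452 h; τ₂ = 58.0/1.97 = 29.442 h.
Tank 1: C₁ = C_in(1 − e^(−t/τ₁)). Tank 2 (τ₁ ≠ τ₂): C₂ = C_in[1 − (τ₁ e^(−t/τ₁) − τ₂ e^(−t/τ₂))/(τ₁ − τ₂)].
At t = 16.2: e^(−t/τ₁) = 0.50119, e^(−t/τ₂) = 0.57681.
C₂ = 4.27·[1 − (23.452·0.50119 − 29.442·0.57681)/(-5.9898)] = 4.27·0.12710 = 0.54271 mol/L.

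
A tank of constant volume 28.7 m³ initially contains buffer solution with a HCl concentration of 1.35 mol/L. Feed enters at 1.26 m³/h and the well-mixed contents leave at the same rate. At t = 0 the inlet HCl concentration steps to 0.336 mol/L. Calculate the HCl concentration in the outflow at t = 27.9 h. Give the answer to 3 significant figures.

0.634 mol/L

Transient balance on the dissolved component: V dC/dt = Q(C_in − C).
Time constant τ = V/Q = 28.7/1.26 = 22.778 h.
This is linear first-order; C(t) = C_in + (C₀ − C_in) e^(−t/τ).
C(27.9) = 0.336 + (1.35 − 0.336)·e^(−27.9/22.778) = 0.336 + (1.0140)·0.29379 = 0.63391 mol/L.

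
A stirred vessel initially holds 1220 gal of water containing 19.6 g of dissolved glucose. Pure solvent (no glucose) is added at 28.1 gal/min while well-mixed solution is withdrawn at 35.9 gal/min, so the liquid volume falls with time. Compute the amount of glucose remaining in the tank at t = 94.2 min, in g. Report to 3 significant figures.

0.281 g

Total volume: dV/dt = Q_in − Q_out = -7.8000 gal/min, so V(t) = 1220 − 7.8000 t and V(94.2) = 485.24 gal.
No glucose enters, so dm/dt = −Q_out · (m/V).
dm/m = −Q_out dt/(V₀ − 7.8000 t); integrating gives ln(m/m₀) = −(Q_out/(Q_in−Q_out)) ln(V/V₀).
m = m₀ (V₀/V)^(Q_out/(Q_in−Q_out)) = 19.6 × (1220/485.24)^(-4.6026) = 0.28143 g.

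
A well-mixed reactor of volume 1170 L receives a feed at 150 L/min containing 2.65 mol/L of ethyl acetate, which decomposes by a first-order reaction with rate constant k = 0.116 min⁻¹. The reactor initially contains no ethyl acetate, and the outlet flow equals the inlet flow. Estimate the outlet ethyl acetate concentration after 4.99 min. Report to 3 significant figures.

0.980 mol/L

V dC/dt = Q(C_in − C) − k V C.
dC/dt = (Q/V) C_in − (Q/V + k) C; effective rate a = Q/V + k = 0.12821 + 0.116 = 0.24421 min⁻¹.
C_ss = Q C_in/(Q + kV) = 1.3912 mol/L; C(t) = C_ss + (C₀ − C_ss) e^(−a t).
C(4.99) = 1.3912 + (-1.3912)·e^(−0.24421·4.99) = 1.3912 + (-1.3912)·0.29565 = 0.97991 mol/L.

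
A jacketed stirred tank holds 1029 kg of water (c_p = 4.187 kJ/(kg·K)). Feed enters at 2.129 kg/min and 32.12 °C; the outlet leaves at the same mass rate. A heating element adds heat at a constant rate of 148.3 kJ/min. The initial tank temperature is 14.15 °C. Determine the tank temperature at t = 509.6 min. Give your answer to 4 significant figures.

Heat balance on the well-mixed liquid: M c_p dT/dt = ṁ c_p (T_in − T) + 148.3.
Rearrange: dT/dt = (T_ss − T)/τ with τ = M/ṁ = 483.326 min and T_ss = T_in + Q̇/(ṁ c_p) = 48.7565 °C.
Solution: T(t) = T_ss + (T₀ − T_ss) e^(−t/τ).
T(509.6) = 48.7565 + (-34.6065)·e^(−509.6/483.326) = 48.7565 + (-34.6065)·0.348415 = 36.6991 °C.

36.70 °C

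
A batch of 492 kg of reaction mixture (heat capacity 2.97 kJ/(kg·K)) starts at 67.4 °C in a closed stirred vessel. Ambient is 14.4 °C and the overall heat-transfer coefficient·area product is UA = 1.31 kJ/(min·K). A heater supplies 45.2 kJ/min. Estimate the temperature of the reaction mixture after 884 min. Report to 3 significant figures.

Lumped-capacitance energy balance: M c_p dT/dt = UA(T_amb − T) + Q̇.
dT/dt = (T_ss − T)/τ with T_ss = T_amb + Q̇/UA = 14.4 + 45.2/1.31 = 48.904 °C, τ = M c_p/UA = 492·2.97/1.31 = 1115.5 min.
Solution: T(t) = T_ss + (T₀ − T_ss) e^(−t/τ).
T(884) = 48.904 + (18.496)·0.45271 = 57.277 °C.

57.3 °C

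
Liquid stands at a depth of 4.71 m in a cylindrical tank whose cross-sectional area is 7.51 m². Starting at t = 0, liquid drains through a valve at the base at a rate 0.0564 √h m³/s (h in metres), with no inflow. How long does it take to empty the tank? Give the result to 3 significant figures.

With no inflow, A dh/dt = −0.0564 √h.
This is separable: 2 d(√h)/dt = −0.0564/A, so √h = √h₀ − (0.0564/(2A)) t.
Tank is empty when √h = 0: t_empty = 2A√h₀/0.0564.
t_empty = 2·7.51·√4.71/0.0564 = 15.020·2.1703/0.0564 = 577.96 s.

578 s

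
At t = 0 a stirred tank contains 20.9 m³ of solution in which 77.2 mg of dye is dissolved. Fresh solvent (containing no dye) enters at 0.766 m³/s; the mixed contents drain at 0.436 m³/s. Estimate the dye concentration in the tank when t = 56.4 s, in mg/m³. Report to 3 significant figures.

0.842 mg/m³

Total volume: dV/dt = Q_in − Q_out = 0.33000 m³/s, so V(t) = 20.9 + 0.33000 t and V(56.4) = 39.512 m³.
Solute balance: dm/dt = 0 − Q_out C = −Q_out m/V(t).
dm/m = −Q_out dt/(V₀ + 0.33000 t); integrating gives ln(m/m₀) = −(Q_out/(Q_in−Q_out)) ln(V/V₀).
m = m₀ (V₀/V)^(Q_out/(Q_in−Q_out)) = 77.2 × (20.9/39.512)^(1.3212) = 33.281 mg.
C = m/V = 33.281/39.512 = 0.84229 mg/m³.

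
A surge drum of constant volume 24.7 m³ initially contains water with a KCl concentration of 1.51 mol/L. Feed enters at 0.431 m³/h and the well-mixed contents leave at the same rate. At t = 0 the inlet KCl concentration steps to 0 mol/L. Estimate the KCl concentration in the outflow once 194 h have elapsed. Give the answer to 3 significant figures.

0.0511 mol/L

Accumulation = in − out for the solute gives V dC/dt = Q(C_in − C).
So dC/dt = (C_in − C)/τ with τ = V/Q = 24.7/0.431 = 57.309 h.
This is linear first-order; C(t) = C_in + (C₀ − C_in) e^(−t/τ).
C(194) = 0 + (1.51 − 0)·e^(−194/57.309) = 0 + (1.5100)·0.033871 = 0.051146 mol/L.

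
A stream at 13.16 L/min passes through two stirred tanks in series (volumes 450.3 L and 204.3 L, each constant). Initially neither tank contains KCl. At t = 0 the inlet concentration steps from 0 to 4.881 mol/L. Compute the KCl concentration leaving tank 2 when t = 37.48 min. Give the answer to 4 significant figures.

2.256 mol/L

Each tank obeys Vᵢ dCᵢ/dt = Q(Cᵢ₋₁ − Cᵢ), so τᵢ = Vᵢ/Q.
τ₁ = 450.3/13.16 = 34.2173 min; τ₂ = 204.3/13.16 = 15.5243 min.
Solving the cascade with C₁(0)=C₂(0)=0 gives C₂(t) = C_in[1 − (τ₁ e^(−t/τ₁) − τ₂ e^(−t/τ₂))/(τ₁ − τ₂)].
At t = 37.48: e^(−t/τ₁) = 0.334422, e^(−t/τ₂) = 0.0894320.
C₂ = 4.881·[1 − (34.2173·0.334422 − 15.5243·0.0894320)/(18.6930)] = 4.881·0.462117 = 2.25559 mol/L.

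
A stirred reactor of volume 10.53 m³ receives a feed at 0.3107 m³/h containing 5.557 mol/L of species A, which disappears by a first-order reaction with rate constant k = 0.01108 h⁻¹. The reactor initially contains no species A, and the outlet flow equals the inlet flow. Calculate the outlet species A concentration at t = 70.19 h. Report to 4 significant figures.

Accumulation = in − out − consumed: V dC/dt = Q C_in − Q C − k V C.
This is linear with rate a = Q/V + k = 0.0405862 h⁻¹.
C_ss = Q C_in/(Q + kV) = 4.03994 mol/L; C(t) = C_ss + (C₀ − C_ss) e^(−a t).
C(70.19) = 4.03994 + (-4.03994)·e^(−0.0405862·70.19) = 4.03994 + (-4.03994)·0.0579170 = 3.80596 mol/L.

3.806 mol/L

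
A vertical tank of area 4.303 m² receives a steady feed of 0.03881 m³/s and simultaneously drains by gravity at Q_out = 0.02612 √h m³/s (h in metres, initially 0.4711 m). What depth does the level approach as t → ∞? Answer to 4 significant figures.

Volume balance on the tank: A dh/dt = Q_in − 0.02612 √h. At steady state dh/dt = 0:
Q_in = 0.02612 √h_ss ⇒ √h_ss = 0.03881/0.02612 = 1.48583.
h_ss = 1.48583² = 2.20770 m. (Since h₀ = 0.4711 m < h_ss, the level will rise toward this value.)

2.208 m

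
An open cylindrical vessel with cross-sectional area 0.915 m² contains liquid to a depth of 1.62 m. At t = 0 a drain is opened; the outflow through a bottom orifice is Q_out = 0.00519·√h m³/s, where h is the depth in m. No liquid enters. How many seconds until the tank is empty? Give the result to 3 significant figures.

449 s

With no inflow, A dh/dt = −0.00519 √h.
∫ h^(−1/2) dh = −(0.00519/A) ∫ dt, giving 2√h = 2√h₀ − (0.00519/A) t.
Set h = 0: 2√h₀ = (0.00519/A) t_empty ⇒ t_empty = 2A√h₀/0.00519.
t_empty = 2·0.915·√1.62/0.00519 = 1.8300·1.2728/0.00519 = 448.79 s.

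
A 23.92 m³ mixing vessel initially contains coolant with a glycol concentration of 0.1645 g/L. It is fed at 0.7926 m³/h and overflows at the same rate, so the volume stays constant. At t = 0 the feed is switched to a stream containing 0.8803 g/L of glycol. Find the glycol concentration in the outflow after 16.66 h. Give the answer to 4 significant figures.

Accumulation = in − out for the solute gives V dC/dt = Q(C_in − C).
Time constant τ = V/Q = 23.92/0.7926 = 30.1792 h.
C approaches C_in exponentially: C(t) = C_in + (C₀ − C_in) e^(−t/τ).
C(16.66) = 0.8803 + (0.1645 − 0.8803)·e^(−16.66/30.1792) = 0.8803 + (-0.715800)·0.575776 = 0.468160 g/L.

0.4682 g/L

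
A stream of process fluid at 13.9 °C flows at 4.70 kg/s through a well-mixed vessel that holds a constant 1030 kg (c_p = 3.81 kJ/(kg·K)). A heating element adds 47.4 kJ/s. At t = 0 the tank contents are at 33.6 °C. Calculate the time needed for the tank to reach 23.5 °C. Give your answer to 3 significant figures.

M c_p dT/dt = ṁ c_p (T_in − T) + Q̇.
τ = M/ṁ = 219.15 s; T_ss = T_in + Q̇/(ṁ c_p) = 16.547 °C.
T(t) = T_ss + (T₀ − T_ss) e^(−t/τ). Set T = 23.5:
e^(−t/τ) = (23.5 − 16.547)/(33.6 − 16.547) = 0.40773
t = −219.15 · ln(0.40773) = 196.61 s.

197 s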